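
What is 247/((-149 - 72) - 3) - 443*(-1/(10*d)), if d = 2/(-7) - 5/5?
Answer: -358427/10080 ≈ -35.558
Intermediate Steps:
d = -9/7 (d = 2*(-1/7) - 5*1/5 = -2/7 - 1 = -9/7 ≈ -1.2857)
247/((-149 - 72) - 3) - 443*(-1/(10*d)) = 247/((-149 - 72) - 3) - 443/((-10*(-9/7))) = 247/(-221 - 3) - 443/90/7 = 247/(-224) - 443*7/90 = 247*(-1/224) - 3101/90 = -247/224 - 3101/90 = -358427/10080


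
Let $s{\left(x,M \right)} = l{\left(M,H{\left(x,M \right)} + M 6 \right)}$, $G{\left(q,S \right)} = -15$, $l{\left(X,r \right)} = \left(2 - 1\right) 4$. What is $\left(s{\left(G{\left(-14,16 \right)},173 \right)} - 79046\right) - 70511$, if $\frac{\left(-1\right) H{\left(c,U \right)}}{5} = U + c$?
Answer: $-149553$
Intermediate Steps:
$H{\left(c,U \right)} = - 5 U - 5 c$ ($H{\left(c,U \right)} = - 5 \left(U + c\right) = - 5 U - 5 c$)
$l{\left(X,r \right)} = 4$ ($l{\left(X,r \right)} = 1 \cdot 4 = 4$)
$s{\left(x,M \right)} = 4$
$\left(s{\left(G{\left(-14,16 \right)},173 \right)} - 79046\right) - 70511 = \left(4 - 79046\right) - 70511 = -79042 - 70511 = -149553$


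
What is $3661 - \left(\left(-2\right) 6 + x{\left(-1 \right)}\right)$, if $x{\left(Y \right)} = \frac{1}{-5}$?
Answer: $\frac{18366}{5} \approx 3673.2$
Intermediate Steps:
$x{\left(Y \right)} = - \frac{1}{5}$
$3661 - \left(\left(-2\right) 6 + x{\left(-1 \right)}\right) = 3661 - \left(\left(-2\right) 6 - \frac{1}{5}\right) = 3661 - \left(-12 - \frac{1}{5}\right) = 3661 - - \frac{61}{5} = 3661 + \frac{61}{5} = \frac{18366}{5}$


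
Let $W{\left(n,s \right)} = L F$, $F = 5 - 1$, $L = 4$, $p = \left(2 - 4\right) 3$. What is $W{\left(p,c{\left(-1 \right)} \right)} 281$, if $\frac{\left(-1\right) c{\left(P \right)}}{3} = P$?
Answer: $4496$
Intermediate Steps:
$c{\left(P \right)} = - 3 P$
$p = -6$ ($p = \left(-2\right) 3 = -6$)
$F = 4$ ($F = 5 - 1 = 4$)
$W{\left(n,s \right)} = 16$ ($W{\left(n,s \right)} = 4 \cdot 4 = 16$)
$W{\left(p,c{\left(-1 \right)} \right)} 281 = 16 \cdot 281 = 4496$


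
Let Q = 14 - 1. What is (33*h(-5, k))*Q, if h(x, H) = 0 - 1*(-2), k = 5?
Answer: 858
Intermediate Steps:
Q = 13
h(x, H) = 2 (h(x, H) = 0 + 2 = 2)
(33*h(-5, k))*Q = (33*2)*13 = 66*13 = 858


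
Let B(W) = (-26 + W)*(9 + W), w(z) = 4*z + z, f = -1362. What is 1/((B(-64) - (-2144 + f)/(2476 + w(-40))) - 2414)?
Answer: 1138/2887721 ≈ 0.00039408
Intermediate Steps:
w(z) = 5*z
1/((B(-64) - (-2144 + f)/(2476 + w(-40))) - 2414) = 1/(((-234 + (-64)² - 17*(-64)) - (-2144 - 1362)/(2476 + 5*(-40))) - 2414) = 1/(((-234 + 4096 + 1088) - (-3506)/(2476 - 200)) - 2414) = 1/((4950 - (-3506)/2276) - 2414) = 1/((4950 - 1*(-1753/1138)) - 2414) = 1/((4950 + 1753/1138) - 2414) = 1/(5634853/1138 - 2414) = 1/(2887721/1138) = 1138/2887721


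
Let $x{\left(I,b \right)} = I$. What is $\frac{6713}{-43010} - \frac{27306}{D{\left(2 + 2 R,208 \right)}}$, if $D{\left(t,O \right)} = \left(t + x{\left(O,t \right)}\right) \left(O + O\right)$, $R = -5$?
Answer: $- \frac{86647633}{178921600} \approx -0.48428$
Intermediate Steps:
$D{\left(t,O \right)} = 2 O \left(O + t\right)$ ($D{\left(t,O \right)} = \left(t + O\right) \left(O + O\right) = \left(O + t\right) 2 O = 2 O \left(O + t\right)$)
$\frac{6713}{-43010} - \frac{27306}{D{\left(2 + 2 R,208 \right)}} = \frac{6713}{-43010} - \frac{27306}{2 \cdot 208 \left(208 + \left(2 + 2 \left(-5\right)\right)\right)} = 6713 \left(- \frac{1}{43010}\right) - \frac{27306}{2 \cdot 208 \left(208 + \left(2 - 10\right)\right)} = - \frac{6713}{43010} - \frac{27306}{2 \cdot 208 \left(208 - 8\right)} = - \frac{6713}{43010} - \frac{27306}{2 \cdot 208 \cdot 200} = - \frac{6713}{43010} - \frac{27306}{83200} = - \frac{6713}{43010} - \frac{13653}{41600} = - \frac{86647633}{178921600}$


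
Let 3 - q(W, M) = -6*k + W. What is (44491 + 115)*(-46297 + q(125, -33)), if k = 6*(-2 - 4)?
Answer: -2080200810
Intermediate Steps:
k = -36 (k = 6*(-6) = -36)
q(W, M) = -213 - W (q(W, M) = 3 - (-6*(-36) + W) = 3 - (216 + W) = 3 + (-216 - W) = -213 - W)
(44491 + 115)*(-46297 + q(125, -33)) = (44491 + 115)*(-46297 + (-213 - 1*125)) = 44606*(-46297 + (-213 - 125)) = 44606*(-46297 - 338) = 44606*(-46635) = -2080200810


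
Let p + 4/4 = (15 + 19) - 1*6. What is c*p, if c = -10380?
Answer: -280260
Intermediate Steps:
p = 27 (p = -1 + ((15 + 19) - 1*6) = -1 + (34 - 6) = -1 + 28 = 27)
c*p = -10380*27 = -280260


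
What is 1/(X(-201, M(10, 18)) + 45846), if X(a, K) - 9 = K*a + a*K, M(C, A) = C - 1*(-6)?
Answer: 1/39423 ≈ 2.5366e-5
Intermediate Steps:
M(C, A) = 6 + C (M(C, A) = C + 6 = 6 + C)
X(a, K) = 9 + 2*K*a (X(a, K) = 9 + (K*a + a*K) = 9 + (K*a + K*a) = 9 + 2*K*a)
1/(X(-201, M(10, 18)) + 45846) = 1/((9 + 2*(6 + 10)*(-201)) + 45846) = 1/((9 + 2*16*(-201)) + 45846) = 1/((9 - 6432) + 45846) = 1/(-6423 + 45846) = 1/39423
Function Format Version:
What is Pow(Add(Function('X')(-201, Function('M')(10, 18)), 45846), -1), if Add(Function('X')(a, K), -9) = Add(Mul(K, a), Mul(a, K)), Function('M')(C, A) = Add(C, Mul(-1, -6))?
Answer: Rational(1, 39423) ≈ 2.5366e-5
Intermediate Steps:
Function('M')(C, A) = Add(6, C) (Function('M')(C, A) = Add(C, 6) = Add(6, C))
Function('X')(a, K) = Add(9, Mul(2, K, a)) (Function('X')(a, K) = Add(9, Add(Mul(K, a), Mul(a, K))) = Add(9, Add(Mul(K, a), Mul(K, a))) = Add(9, Mul(2, K, a)))
Pow(Add(Function('X')(-201, Function('M')(10, 18)), 45846), -1) = Pow(Add(Add(9, Mul(2, Add(6, 10), -201)), 45846), -1) = Pow(Add(Add(9, Mul(2, 16, -201)), 45846), -1) = Pow(Add(Add(9, -6432), 45846), -1) = Pow(Add(-6423, 45846), -1) = Pow(39423, -1) = Rational(1, 39423)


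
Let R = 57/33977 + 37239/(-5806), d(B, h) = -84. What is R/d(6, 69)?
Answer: 421646187/5523572936 ≈ 0.076336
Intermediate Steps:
R = -1264938561/197270462 (R = 57*(1/33977) + 37239*(-1/5806) = 57/33977 - 37239/5806 = -1264938561/197270462 ≈ -6.4122)
R/d(6, 69) = -1264938561/197270462/(-84) = -1264938561/197270462*(-1/84) = 421646187/5523572936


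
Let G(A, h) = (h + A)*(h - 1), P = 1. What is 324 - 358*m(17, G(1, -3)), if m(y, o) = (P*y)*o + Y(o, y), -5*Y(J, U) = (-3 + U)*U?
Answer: -156616/5 ≈ -31323.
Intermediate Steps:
Y(J, U) = -U*(-3 + U)/5 (Y(J, U) = -(-3 + U)*U/5 = -U*(-3 + U)/5)
G(A, h) = (-1 + h)*(A + h) (G(A, h) = (A + h)*(-1 + h) = (-1 + h)*(A + h))
m(y, o) = o*y + y*(3 - y)/5 (m(y, o) = (1*y)*o + y*(3 - y)/5 = y*o + y*(3 - y)/5 = o*y + y*(3 - y)/5)
324 - 358*m(17, G(1, -3)) = 324 - 358*17*(3 - 1*17 + 5*((-3)**2 - 1*1 - 1*(-3) + 1*(-3)))/5 = 324 - 358*17*(3 - 17 + 5*(9 - 1 + 3 - 3))/5 = 324 - 358*17*(3 - 17 + 5*8)/5 = 324 - 358*17*(3 - 17 + 40)/5 = 324 - 358*17*26/5 = 324 - 358*442/5 = 324 - 158236/5 = -156616/5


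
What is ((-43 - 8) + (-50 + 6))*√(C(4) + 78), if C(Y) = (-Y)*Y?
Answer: -95*√62 ≈ -748.03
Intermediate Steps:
C(Y) = -Y²
((-43 - 8) + (-50 + 6))*√(C(4) + 78) = ((-43 - 8) + (-50 + 6))*√(-1*4² + 78) = (-51 - 44)*√(-1*16 + 78) = -95*√(-16 + 78) = -95*√62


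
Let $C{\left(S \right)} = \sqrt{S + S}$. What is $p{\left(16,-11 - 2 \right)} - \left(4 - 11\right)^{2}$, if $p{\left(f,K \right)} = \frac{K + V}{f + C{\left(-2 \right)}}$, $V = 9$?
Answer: $- \frac{3201}{65} + \frac{2 i}{65} \approx -49.246 + 0.030769 i$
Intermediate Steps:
$C{\left(S \right)} = \sqrt{2} \sqrt{S}$ ($C{\left(S \right)} = \sqrt{2 S} = \sqrt{2} \sqrt{S}$)
$p{\left(f,K \right)} = \frac{9 + K}{f + 2 i}$ ($p{\left(f,K \right)} = \frac{K + 9}{f + \sqrt{2} \sqrt{-2}} = \frac{9 + K}{f + \sqrt{2} i \sqrt{2}} = \frac{9 + K}{f + 2 i}$)
$p{\left(16,-11 - 2 \right)} - \left(4 - 11\right)^{2} = \frac{9 - 13}{16 + 2 i} - \left(4 - 11\right)^{2} = \frac{16 - 2 i}{260} \left(9 - 13\right) - \left(-7\right)^{2} = \frac{16 - 2 i}{260} \left(-4\right) - 49 = - \frac{16 - 2 i}{65} - 49 = -49 - \frac{16 - 2 i}{65}$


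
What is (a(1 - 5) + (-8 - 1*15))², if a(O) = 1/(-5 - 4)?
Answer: 43264/81 ≈ 534.12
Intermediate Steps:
a(O) = -⅑ (a(O) = 1/(-9) = -⅑)
(a(1 - 5) + (-8 - 1*15))² = (-⅑ + (-8 - 1*15))² = (-⅑ + (-8 - 15))² = (-⅑ - 23)² = (-208/9)² = 43264/81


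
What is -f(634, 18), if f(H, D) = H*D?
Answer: -11412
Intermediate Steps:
f(H, D) = D*H
-f(634, 18) = -18*634 = -1*11412 = -11412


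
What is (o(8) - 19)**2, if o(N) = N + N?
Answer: 9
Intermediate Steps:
o(N) = 2*N
(o(8) - 19)**2 = (2*8 - 19)**2 = (16 - 19)**2 = (-3)**2 = 9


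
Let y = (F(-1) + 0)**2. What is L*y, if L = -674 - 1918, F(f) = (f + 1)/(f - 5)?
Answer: 0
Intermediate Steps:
F(f) = (1 + f)/(-5 + f)
L = -2592
y = 0 (y = ((1 - 1)/(-5 - 1) + 0)**2 = (0/(-6) + 0)**2 = (-1/6*0 + 0)**2 = (0 + 0)**2 = 0**2 = 0)
L*y = -2592*0 = 0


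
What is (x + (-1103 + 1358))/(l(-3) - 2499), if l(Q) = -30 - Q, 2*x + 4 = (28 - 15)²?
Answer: -225/1684 ≈ -0.13361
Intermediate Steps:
x = 165/2 (x = -2 + (28 - 15)²/2 = -2 + (½)*13² = -2 + (½)*169 = -2 + 169/2 = 165/2 ≈ 82.500)
(x + (-1103 + 1358))/(l(-3) - 2499) = (165/2 + (-1103 + 1358))/((-30 - 1*(-3)) - 2499) = (165/2 + 255)/((-30 + 3) - 2499) = 675/(2*(-27 - 2499)) = (675/2)/(-2526) = (675/2)*(-1/2526) = -225/1684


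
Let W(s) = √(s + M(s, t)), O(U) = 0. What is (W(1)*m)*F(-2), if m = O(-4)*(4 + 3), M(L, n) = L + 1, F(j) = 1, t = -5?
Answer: 0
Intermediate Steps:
M(L, n) = 1 + L
m = 0 (m = 0*(4 + 3) = 0*7 = 0)
W(s) = √(1 + 2*s) (W(s) = √(s + (1 + s)) = √(1 + 2*s))
(W(1)*m)*F(-2) = (√(1 + 2*1)*0)*1 = (√(1 + 2)*0)*1 = (√3*0)*1 = 0*1 = 0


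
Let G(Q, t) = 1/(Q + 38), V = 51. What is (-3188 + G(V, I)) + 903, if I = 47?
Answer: -203364/89 ≈ -2285.0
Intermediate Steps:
G(Q, t) = 1/(38 + Q)
(-3188 + G(V, I)) + 903 = (-3188 + 1/(38 + 51)) + 903 = (-3188 + 1/89) + 903 = -283731/89 + 903 = -203364/89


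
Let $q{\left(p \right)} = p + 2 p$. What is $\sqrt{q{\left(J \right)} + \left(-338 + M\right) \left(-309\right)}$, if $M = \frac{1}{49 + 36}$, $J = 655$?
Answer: $\frac{\sqrt{768764310}}{85} \approx 326.2$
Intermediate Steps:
$M = \frac{1}{85} \approx 0.011765$
$q{\left(p \right)} = 3 p$
$\sqrt{q{\left(J \right)} + \left(-338 + M\right) \left(-309\right)} = \sqrt{3 \cdot 655 + \left(-338 + \frac{1}{85}\right) \left(-309\right)} = \sqrt{1965 - - \frac{8877261}{85}} = \sqrt{1965 + \frac{8877261}{85}} = \sqrt{\frac{9044286}{85}} = \frac{\sqrt{768764310}}{85}$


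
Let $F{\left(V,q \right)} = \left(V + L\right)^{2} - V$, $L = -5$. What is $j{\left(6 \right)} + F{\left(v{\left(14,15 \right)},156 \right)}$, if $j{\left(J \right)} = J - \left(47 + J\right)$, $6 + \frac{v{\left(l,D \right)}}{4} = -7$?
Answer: $3254$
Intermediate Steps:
$v{\left(l,D \right)} = -52$ ($v{\left(l,D \right)} = -24 + 4 \left(-7\right) = -24 - 28 = -52$)
$F{\left(V,q \right)} = \left(-5 + V\right)^{2} - V$ ($F{\left(V,q \right)} = \left(V - 5\right)^{2} - V = \left(-5 + V\right)^{2} - V$)
$j{\left(J \right)} = -47$ ($j{\left(J \right)} = J - \left(47 + J\right) = -47$)
$j{\left(6 \right)} + F{\left(v{\left(14,15 \right)},156 \right)} = -47 - \left(-52 - \left(-5 - 52\right)^{2}\right) = -47 + \left(\left(-57\right)^{2} + 52\right) = -47 + \left(3249 + 52\right) = -47 + 3301 = 3254$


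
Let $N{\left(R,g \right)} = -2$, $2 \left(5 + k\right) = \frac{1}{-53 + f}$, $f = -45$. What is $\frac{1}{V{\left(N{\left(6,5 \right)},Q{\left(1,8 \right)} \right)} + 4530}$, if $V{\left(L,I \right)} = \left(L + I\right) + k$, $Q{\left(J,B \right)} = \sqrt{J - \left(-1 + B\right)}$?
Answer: $\frac{173755372}{785894891545} - \frac{38416 i \sqrt{6}}{785894891545} \approx 0.00022109 - 1.1974 \cdot 10^{-7} i$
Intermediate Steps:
$k = - \frac{981}{196}$ ($k = -5 + \frac{1}{2 \left(-53 - 45\right)} = -5 + \frac{1}{2 \left(-98\right)} = -5 + \frac{1}{2} \left(- \frac{1}{98}\right) = -5 - \frac{1}{196} = - \frac{981}{196} \approx -5.0051$)
$Q{\left(J,B \right)} = \sqrt{1 + J - B}$
$V{\left(L,I \right)} = - \frac{981}{196} + I + L$ ($V{\left(L,I \right)} = \left(L + I\right) - \frac{981}{196} = \left(I + L\right) - \frac{981}{196} = - \frac{981}{196} + I + L$)
$\frac{1}{V{\left(N{\left(6,5 \right)},Q{\left(1,8 \right)} \right)} + 4530} = \frac{1}{\left(- \frac{981}{196} + \sqrt{1 + 1 - 8} - 2\right) + 4530} = \frac{1}{\left(- \frac{981}{196} + \sqrt{-6} - 2\right) + 4530} = \frac{1}{\left(- \frac{981}{196} + i \sqrt{6} - 2\right) + 4530} = \frac{1}{\left(- \frac{1373}{196} + i \sqrt{6}\right) + 4530} = \frac{1}{\frac{886507}{196} + i \sqrt{6}}$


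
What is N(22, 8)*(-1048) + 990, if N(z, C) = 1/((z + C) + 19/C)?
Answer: 248026/259 ≈ 957.63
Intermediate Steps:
N(z, C) = 1/(C + z + 19/C) (N(z, C) = 1/((C + z) + 19/C) = 1/(C + z + 19/C))
N(22, 8)*(-1048) + 990 = (8/(19 + 8² + 8*22))*(-1048) + 990 = (8/(19 + 64 + 176))*(-1048) + 990 = (8/259)*(-1048) + 990 = -8384/259 + 990 = 248026/259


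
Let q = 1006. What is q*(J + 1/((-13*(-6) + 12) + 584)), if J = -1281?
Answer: -434286679/337 ≈ -1.2887e+6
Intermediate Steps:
q*(J + 1/((-13*(-6) + 12) + 584)) = 1006*(-1281 + 1/((-13*(-6) + 12) + 584)) = 1006*(-1281 + 1/((78 + 12) + 584)) = 1006*(-1281 + 1/(90 + 584)) = 1006*(-1281 + 1/674) = 1006*(-863393/674) = -434286679/337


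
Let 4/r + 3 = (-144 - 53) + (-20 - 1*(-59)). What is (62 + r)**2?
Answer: 99560484/25921 ≈ 3840.9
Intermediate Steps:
r = -4/161 (r = 4/(-3 + ((-144 - 53) + (-20 - 1*(-59)))) = 4/(-3 + (-197 + (-20 + 59))) = 4/(-3 + (-197 + 39)) = 4/(-3 - 158) = 4/(-161) = 4*(-1/161) = -4/161 ≈ -0.024845)
(62 + r)**2 = (62 - 4/161)**2 = (9978/161)**2 = 99560484/25921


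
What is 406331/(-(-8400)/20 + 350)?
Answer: 406331/770 ≈ 527.70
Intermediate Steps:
406331/(-(-8400)/20 + 350) = 406331/(-50*(-42/5) + 350) = 406331/(420 + 350) = 406331/770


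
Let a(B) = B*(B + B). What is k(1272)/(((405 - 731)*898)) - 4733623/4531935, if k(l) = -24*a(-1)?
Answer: -346385283281/331678726845 ≈ -1.0443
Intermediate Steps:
a(B) = 2*B² (a(B) = B*(2*B) = 2*B²)
k(l) = -48 (k(l) = -48*(-1)² = -48)
k(1272)/(((405 - 731)*898)) - 4733623/4531935 = -48*1/(898*(405 - 731)) - 4733623/4531935 = -48/((-326*898)) - 4733623*1/4531935 = -48/(-292748) - 4733623/4531935 = -48*(-1/292748) - 4733623/4531935 = 12/73187 - 4733623/4531935 = -346385283281/331678726845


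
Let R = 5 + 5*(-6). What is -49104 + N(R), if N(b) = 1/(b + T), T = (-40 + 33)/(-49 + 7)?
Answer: -7316502/149 ≈ -49104.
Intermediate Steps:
T = 1/6 (T = -7/(-42) = -7*(-1/42) = 1/6 ≈ 0.16667)
R = -25 (R = 5 - 30 = -25)
N(b) = 1/(1/6 + b) (N(b) = 1/(b + 1/6) = 1/(1/6 + b))
-49104 + N(R) = -49104 + 6/(1 + 6*(-25)) = -49104 + 6/(1 - 150) = -49104 + 6/(-149) = -49104 + 6*(-1/149) = -49104 - 6/149 = -7316502/149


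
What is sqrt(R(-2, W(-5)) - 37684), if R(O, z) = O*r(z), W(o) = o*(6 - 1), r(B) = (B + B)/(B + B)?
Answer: I*sqrt(37686) ≈ 194.13*I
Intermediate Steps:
r(B) = 1 (r(B) = (2*B)/((2*B)) = (2*B)*(1/(2*B)) = 1)
W(o) = 5*o (W(o) = o*5 = 5*o)
R(O, z) = O (R(O, z) = O*1 = O)
sqrt(R(-2, W(-5)) - 37684) = sqrt(-2 - 37684) = sqrt(-37686) = I*sqrt(37686)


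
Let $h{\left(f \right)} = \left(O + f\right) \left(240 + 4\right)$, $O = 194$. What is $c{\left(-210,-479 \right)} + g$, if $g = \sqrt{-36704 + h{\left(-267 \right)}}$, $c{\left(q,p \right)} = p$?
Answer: $-479 + 2 i \sqrt{13629} \approx -479.0 + 233.49 i$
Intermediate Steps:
$h{\left(f \right)} = 47336 + 244 f$ ($h{\left(f \right)} = \left(194 + f\right) \left(240 + 4\right) = \left(194 + f\right) 244 = 47336 + 244 f$)
$g = 2 i \sqrt{13629}$ ($g = \sqrt{-36704 + \left(47336 + 244 \left(-267\right)\right)} = \sqrt{-36704 + \left(47336 - 65148\right)} = \sqrt{-36704 - 17812} = \sqrt{-54516} = 2 i \sqrt{13629} \approx 233.49 i$)
$c{\left(-210,-479 \right)} + g = -479 + 2 i \sqrt{13629}$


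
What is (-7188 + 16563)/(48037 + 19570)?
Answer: 9375/67607 ≈ 0.13867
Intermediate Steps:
(-7188 + 16563)/(48037 + 19570) = 9375/67607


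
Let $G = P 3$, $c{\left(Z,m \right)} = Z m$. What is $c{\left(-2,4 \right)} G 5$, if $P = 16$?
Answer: $-1920$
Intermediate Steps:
$G = 48$ ($G = 16 \cdot 3 = 48$)
$c{\left(-2,4 \right)} G 5 = \left(-2\right) 4 \cdot 48 \cdot 5 = \left(-8\right) 48 \cdot 5 = \left(-384\right) 5 = -1920$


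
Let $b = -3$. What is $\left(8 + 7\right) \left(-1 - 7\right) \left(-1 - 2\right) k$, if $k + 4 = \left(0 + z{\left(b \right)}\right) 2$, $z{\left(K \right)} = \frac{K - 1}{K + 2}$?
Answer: $1440$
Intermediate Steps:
$z{\left(K \right)} = \frac{-1 + K}{2 + K}$
$k = 4$ ($k = -4 + \left(0 + \frac{-1 - 3}{2 - 3}\right) 2 = -4 + \left(0 + \frac{1}{-1} \left(-4\right)\right) 2 = -4 + \left(0 - -4\right) 2 = -4 + \left(0 + 4\right) 2 = -4 + 4 \cdot 2 = -4 + 8 = 4$)
$\left(8 + 7\right) \left(-1 - 7\right) \left(-1 - 2\right) k = \left(8 + 7\right) \left(-1 - 7\right) \left(-1 - 2\right) 4 = 15 \left(-8\right) \left(-1 - 2\right) 4 = \left(-120\right) \left(-3\right) 4 = 360 \cdot 4 = 1440$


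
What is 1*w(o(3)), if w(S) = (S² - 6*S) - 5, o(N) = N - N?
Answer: -5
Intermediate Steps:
o(N) = 0
w(S) = -5 + S² - 6*S
1*w(o(3)) = 1*(-5 + 0² - 6*0) = 1*(-5 + 0 + 0) = 1*(-5) = -5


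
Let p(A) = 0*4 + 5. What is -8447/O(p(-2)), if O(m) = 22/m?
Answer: -42235/22 ≈ -1919.8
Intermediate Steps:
p(A) = 5 (p(A) = 0 + 5 = 5)
-8447/O(p(-2)) = -8447/(22/5) = -8447/(22*(⅕)) = -8447/22/5 = -8447*5/22 = -42235/22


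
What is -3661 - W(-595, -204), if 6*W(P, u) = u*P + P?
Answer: -142751/6 ≈ -23792.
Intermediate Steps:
W(P, u) = P/6 + P*u/6 (W(P, u) = (u*P + P)/6 = (P*u + P)/6 = (P + P*u)/6 = P/6 + P*u/6)
-3661 - W(-595, -204) = -3661 - (-595)*(1 - 204)/6 = -3661 - (-595)*(-203)/6 = -3661 - 1*120785/6 = -3661 - 120785/6 = -142751/6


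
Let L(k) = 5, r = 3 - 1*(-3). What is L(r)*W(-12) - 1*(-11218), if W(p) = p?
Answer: 11158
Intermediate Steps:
r = 6 (r = 3 + 3 = 6)
L(r)*W(-12) - 1*(-11218) = 5*(-12) - 1*(-11218) = -60 + 11218 = 11158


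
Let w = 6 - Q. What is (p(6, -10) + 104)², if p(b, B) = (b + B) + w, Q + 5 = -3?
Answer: 12996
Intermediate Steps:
Q = -8 (Q = -5 - 3 = -8)
w = 14 (w = 6 - 1*(-8) = 6 + 8 = 14)
p(b, B) = 14 + B + b (p(b, B) = (b + B) + 14 = (B + b) + 14 = 14 + B + b)
(p(6, -10) + 104)² = ((14 - 10 + 6) + 104)² = (10 + 104)² = 114² = 12996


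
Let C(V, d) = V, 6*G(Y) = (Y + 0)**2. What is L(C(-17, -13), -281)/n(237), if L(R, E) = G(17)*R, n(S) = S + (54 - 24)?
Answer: -4913/1602 ≈ -3.0668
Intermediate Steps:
G(Y) = Y**2/6 (G(Y) = (Y + 0)**2/6 = Y**2/6)
n(S) = 30 + S (n(S) = S + 30 = 30 + S)
L(R, E) = 289*R/6 (L(R, E) = ((1/6)*17**2)*R = ((1/6)*289)*R = 289*R/6)
L(C(-17, -13), -281)/n(237) = ((289/6)*(-17))/(30 + 237) = -4913/6/267 = -4913/6*1/267 = -4913/1602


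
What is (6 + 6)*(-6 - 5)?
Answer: -132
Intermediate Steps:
(6 + 6)*(-6 - 5) = 12*(-11) = -132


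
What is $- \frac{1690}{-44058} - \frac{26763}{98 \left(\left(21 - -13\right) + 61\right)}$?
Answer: $- \frac{83099311}{29298570} \approx -2.8363$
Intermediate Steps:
$- \frac{1690}{-44058} - \frac{26763}{98 \left(\left(21 - -13\right) + 61\right)} = \left(-1690\right) \left(- \frac{1}{44058}\right) - \frac{26763}{98 \left(\left(21 + 13\right) + 61\right)} = \frac{845}{22029} - \frac{26763}{98 \left(34 + 61\right)} = \frac{845}{22029} - \frac{26763}{98 \cdot 95} = \frac{845}{22029} - \frac{26763}{9310} = - \frac{83099311}{29298570}$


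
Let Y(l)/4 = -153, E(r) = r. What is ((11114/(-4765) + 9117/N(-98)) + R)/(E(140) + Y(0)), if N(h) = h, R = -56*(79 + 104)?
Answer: 4830040237/220409840 ≈ 21.914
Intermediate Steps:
R = -10248 (R = -56*183 = -10248)
Y(l) = -612 (Y(l) = 4*(-153) = -612)
((11114/(-4765) + 9117/N(-98)) + R)/(E(140) + Y(0)) = ((11114/(-4765) + 9117/(-98)) - 10248)/(140 - 612) = ((11114*(-1/4765) + 9117*(-1/98)) - 10248)/(-472) = ((-11114/4765 - 9117/98) - 10248)*(-1/472) = (-44531677/466970 - 10248)*(-1/472) = -4830040237/466970*(-1/472) = 4830040237/220409840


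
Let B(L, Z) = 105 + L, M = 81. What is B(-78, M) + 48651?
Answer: 48678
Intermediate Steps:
B(-78, M) + 48651 = (105 - 78) + 48651 = 27 + 48651 = 48678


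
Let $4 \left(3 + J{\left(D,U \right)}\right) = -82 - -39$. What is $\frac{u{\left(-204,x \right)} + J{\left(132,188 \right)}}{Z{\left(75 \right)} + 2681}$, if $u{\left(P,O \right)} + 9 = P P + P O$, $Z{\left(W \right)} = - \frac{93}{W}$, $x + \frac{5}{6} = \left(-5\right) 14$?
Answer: $\frac{5604325}{267976} \approx 20.914$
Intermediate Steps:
$x = - \frac{425}{6}$ ($x = - \frac{5}{6} - 70 = - \frac{425}{6} \approx -70.833$)
$u{\left(P,O \right)} = -9 + P^{2} + O P$ ($u{\left(P,O \right)} = -9 + \left(P P + P O\right) = -9 + \left(P^{2} + O P\right) = -9 + P^{2} + O P$)
$J{\left(D,U \right)} = - \frac{55}{4}$ ($J{\left(D,U \right)} = -3 + \frac{-82 - -39}{4} = -3 + \frac{-82 + 39}{4} = -3 + \frac{1}{4} \left(-43\right) = -3 - \frac{43}{4} = - \frac{55}{4}$)
$\frac{u{\left(-204,x \right)} + J{\left(132,188 \right)}}{Z{\left(75 \right)} + 2681} = \frac{\left(-9 + \left(-204\right)^{2} - -14450\right) - \frac{55}{4}}{- \frac{93}{75} + 2681} = \frac{\left(-9 + 41616 + 14450\right) - \frac{55}{4}}{\left(-93\right) \frac{1}{75} + 2681} = \frac{56057 - \frac{55}{4}}{- \frac{31}{25} + 2681} = \frac{224173}{4 \cdot \frac{66994}{25}} = \frac{224173}{4} \cdot \frac{25}{66994} = \frac{5604325}{267976}$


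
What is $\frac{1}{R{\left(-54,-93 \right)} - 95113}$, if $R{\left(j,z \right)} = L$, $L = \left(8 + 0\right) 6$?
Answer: $- \frac{1}{95065} \approx -1.0519 \cdot 10^{-5}$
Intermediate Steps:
$L = 48$ ($L = 8 \cdot 6 = 48$)
$R{\left(j,z \right)} = 48$
$\frac{1}{R{\left(-54,-93 \right)} - 95113} = \frac{1}{48 - 95113} = \frac{1}{-95065} = - \frac{1}{95065}$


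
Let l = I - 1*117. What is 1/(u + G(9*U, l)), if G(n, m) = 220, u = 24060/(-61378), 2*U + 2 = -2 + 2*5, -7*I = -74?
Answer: 30689/6739550 ≈ 0.0045536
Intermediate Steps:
I = 74/7 (I = -⅐*(-74) = 74/7 ≈ 10.571)
U = 3 (U = -1 + (-2 + 2*5)/2 = -1 + (-2 + 10)/2 = -1 + (½)*8 = -1 + 4 = 3)
u = -12030/30689 (u = 24060*(-1/61378) = -12030/30689 ≈ -0.39200)
l = -745/7 (l = 74/7 - 1*117 = 74/7 - 117 = -745/7 ≈ -106.43)
1/(u + G(9*U, l)) = 1/(-12030/30689 + 220) = 1/(6739550/30689) = 30689/6739550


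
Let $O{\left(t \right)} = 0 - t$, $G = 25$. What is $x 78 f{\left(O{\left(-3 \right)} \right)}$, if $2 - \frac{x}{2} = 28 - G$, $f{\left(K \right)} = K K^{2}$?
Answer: $-4212$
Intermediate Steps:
$O{\left(t \right)} = - t$
$f{\left(K \right)} = K^{3}$
$x = -2$ ($x = 4 - 2 \left(28 - 25\right) = 4 - 6 = -2$)
$x 78 f{\left(O{\left(-3 \right)} \right)} = \left(-2\right) 78 \left(\left(-1\right) \left(-3\right)\right)^{3} = - 156 \cdot 3^{3} = \left(-156\right) 27 = -4212$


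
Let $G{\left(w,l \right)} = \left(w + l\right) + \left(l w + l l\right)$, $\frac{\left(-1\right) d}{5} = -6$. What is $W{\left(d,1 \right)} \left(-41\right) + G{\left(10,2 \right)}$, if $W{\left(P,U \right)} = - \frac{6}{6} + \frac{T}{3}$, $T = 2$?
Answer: $\frac{149}{3} \approx 49.667$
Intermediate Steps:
$d = 30$ ($d = \left(-5\right) \left(-6\right) = 30$)
$G{\left(w,l \right)} = l + w + l^{2} + l w$ ($G{\left(w,l \right)} = \left(l + w\right) + \left(l w + l^{2}\right) = \left(l + w\right) + \left(l^{2} + l w\right) = l + w + l^{2} + l w$)
$W{\left(P,U \right)} = - \frac{1}{3}$ ($W{\left(P,U \right)} = - \frac{6}{6} + \frac{2}{3} = \left(-6\right) \frac{1}{6} + 2 \cdot \frac{1}{3} = -1 + \frac{2}{3} = - \frac{1}{3}$)
$W{\left(d,1 \right)} \left(-41\right) + G{\left(10,2 \right)} = \left(- \frac{1}{3}\right) \left(-41\right) + \left(2 + 10 + 2^{2} + 2 \cdot 10\right) = \frac{41}{3} + \left(2 + 10 + 4 + 20\right) = \frac{41}{3} + 36 = \frac{149}{3}$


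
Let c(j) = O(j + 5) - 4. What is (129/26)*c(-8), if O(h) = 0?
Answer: -258/13 ≈ -19.846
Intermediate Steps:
c(j) = -4 (c(j) = 0 - 4 = -4)
(129/26)*c(-8) = (129/26)*(-4) = -258/13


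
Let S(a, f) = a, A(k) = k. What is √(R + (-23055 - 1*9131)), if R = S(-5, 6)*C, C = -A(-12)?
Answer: I*√32246 ≈ 179.57*I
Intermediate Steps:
C = 12 (C = -1*(-12) = 12)
R = -60 (R = -5*12 = -60)
√(R + (-23055 - 1*9131)) = √(-60 + (-23055 - 1*9131)) = √(-60 + (-23055 - 9131)) = √(-60 - 32186) = √(-32246) = I*√32246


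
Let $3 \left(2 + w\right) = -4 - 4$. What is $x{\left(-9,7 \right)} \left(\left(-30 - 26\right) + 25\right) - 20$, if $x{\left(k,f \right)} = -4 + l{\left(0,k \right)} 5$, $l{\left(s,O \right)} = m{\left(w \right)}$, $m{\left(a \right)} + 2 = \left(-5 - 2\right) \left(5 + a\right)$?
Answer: $\frac{2327}{3} \approx 775.67$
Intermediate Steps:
$w = - \frac{14}{3}$ ($w = -2 + \frac{-4 - 4}{3} = -2 + \frac{1}{3} \left(-8\right) = -2 - \frac{8}{3} = - \frac{14}{3} \approx -4.6667$)
$m{\left(a \right)} = -37 - 7 a$ ($m{\left(a \right)} = -2 + \left(-5 - 2\right) \left(5 + a\right) = -2 - 7 \left(5 + a\right) = -2 - \left(35 + 7 a\right) = -37 - 7 a$)
$l{\left(s,O \right)} = - \frac{13}{3}$ ($l{\left(s,O \right)} = -37 - - \frac{98}{3} = -37 + \frac{98}{3} = - \frac{13}{3}$)
$x{\left(k,f \right)} = - \frac{77}{3}$ ($x{\left(k,f \right)} = -4 - \frac{65}{3} = - \frac{77}{3}$)
$x{\left(-9,7 \right)} \left(\left(-30 - 26\right) + 25\right) - 20 = - \frac{77 \left(\left(-30 - 26\right) + 25\right)}{3} - 20 = - \frac{77 \left(-56 + 25\right)}{3} - 20 = \left(- \frac{77}{3}\right) \left(-31\right) - 20 = \frac{2387}{3} - 20 = \frac{2327}{3}$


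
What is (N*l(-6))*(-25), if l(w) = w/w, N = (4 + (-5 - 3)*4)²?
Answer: -19600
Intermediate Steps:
N = 784 (N = (4 - 8*4)² = (4 - 32)² = (-28)² = 784)
l(w) = 1
(N*l(-6))*(-25) = (784*1)*(-25) = 784*(-25) = -19600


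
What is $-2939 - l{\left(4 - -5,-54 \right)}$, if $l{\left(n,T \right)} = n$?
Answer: $-2948$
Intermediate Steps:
$-2939 - l{\left(4 - -5,-54 \right)} = -2939 - \left(4 - -5\right) = -2939 - \left(4 + 5\right) = -2939 - 9 = -2948$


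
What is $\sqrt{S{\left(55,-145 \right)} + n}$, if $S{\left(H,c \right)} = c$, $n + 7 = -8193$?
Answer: $i \sqrt{8345} \approx 91.351 i$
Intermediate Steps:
$n = -8200$ ($n = -7 - 8193 = -8200$)
$\sqrt{S{\left(55,-145 \right)} + n} = \sqrt{-145 - 8200} = \sqrt{-8345} = i \sqrt{8345}$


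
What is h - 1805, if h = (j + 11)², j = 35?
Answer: 311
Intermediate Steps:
h = 2116 (h = (35 + 11)² = 46² = 2116)
h - 1805 = 2116 - 1805 = 311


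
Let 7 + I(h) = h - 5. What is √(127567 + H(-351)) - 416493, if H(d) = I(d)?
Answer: -416493 + 14*√649 ≈ -4.1614e+5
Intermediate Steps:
I(h) = -12 + h (I(h) = -7 + (h - 5) = -7 + (-5 + h) = -12 + h)
H(d) = -12 + d
√(127567 + H(-351)) - 416493 = √(127567 + (-12 - 351)) - 416493 = √(127567 - 363) - 416493 = √127204 - 416493 = 14*√649 - 416493 = -416493 + 14*√649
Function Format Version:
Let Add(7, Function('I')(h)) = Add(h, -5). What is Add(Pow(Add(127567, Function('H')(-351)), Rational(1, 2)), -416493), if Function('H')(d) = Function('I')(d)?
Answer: Add(-416493, Mul(14, Pow(649, Rational(1, 2)))) ≈ -4.1614e+5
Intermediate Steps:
Function('I')(h) = Add(-12, h) (Function('I')(h) = Add(-7, Add(h, -5)) = Add(-7, Add(-5, h)) = Add(-12, h))
Function('H')(d) = Add(-12, d)
Add(Pow(Add(127567, Function('H')(-351)), Rational(1, 2)), -416493) = Add(Pow(Add(127567, Add(-12, -351)), Rational(1, 2)), -416493) = Add(Pow(Add(127567, -363), Rational(1, 2)), -416493) = Add(Pow(127204, Rational(1, 2)), -416493) = Add(Mul(14, Pow(649, Rational(1, 2))), -416493) = Add(-416493, Mul(14, Pow(649, Rational(1, 2))))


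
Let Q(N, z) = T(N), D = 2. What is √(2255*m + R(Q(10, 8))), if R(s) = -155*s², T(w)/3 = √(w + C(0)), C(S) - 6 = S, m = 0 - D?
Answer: I*√26830 ≈ 163.8*I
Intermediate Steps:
m = -2 (m = 0 - 1*2 = 0 - 2 = -2)
C(S) = 6 + S
T(w) = 3*√(6 + w) (T(w) = 3*√(w + (6 + 0)) = 3*√(w + 6) = 3*√(6 + w))
Q(N, z) = 3*√(6 + N)
√(2255*m + R(Q(10, 8))) = √(2255*(-2) - 155*(3*√(6 + 10))²) = √(-4510 - 155*(3*√16)²) = √(-4510 - 155*(3*4)²) = √(-4510 - 155*12²) = √(-4510 - 155*144) = √(-4510 - 22320) = √(-26830) = I*√26830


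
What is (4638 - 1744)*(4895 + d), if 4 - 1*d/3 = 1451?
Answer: 1603276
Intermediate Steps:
d = -4341 (d = 12 - 3*1451 = 12 - 4353 = -4341)
(4638 - 1744)*(4895 + d) = (4638 - 1744)*(4895 - 4341) = 2894*554 = 1603276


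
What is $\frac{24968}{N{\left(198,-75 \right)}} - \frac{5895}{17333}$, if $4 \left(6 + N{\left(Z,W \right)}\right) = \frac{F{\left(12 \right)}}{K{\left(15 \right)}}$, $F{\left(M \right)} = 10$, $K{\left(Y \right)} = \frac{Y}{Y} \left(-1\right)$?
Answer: $- \frac{865640903}{294661} \approx -2937.8$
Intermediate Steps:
$K{\left(Y \right)} = -1$ ($K{\left(Y \right)} = 1 \left(-1\right) = -1$)
$N{\left(Z,W \right)} = - \frac{17}{2}$ ($N{\left(Z,W \right)} = -6 + \frac{10 \frac{1}{-1}}{4} = -6 + \frac{10 \left(-1\right)}{4} = -6 + \frac{1}{4} \left(-10\right) = -6 - \frac{5}{2} = - \frac{17}{2}$)
$\frac{24968}{N{\left(198,-75 \right)}} - \frac{5895}{17333} = \frac{24968}{- \frac{17}{2}} - \frac{5895}{17333} = 24968 \left(- \frac{2}{17}\right) - \frac{5895}{17333} = - \frac{49936}{17} - \frac{5895}{17333} = - \frac{865640903}{294661}$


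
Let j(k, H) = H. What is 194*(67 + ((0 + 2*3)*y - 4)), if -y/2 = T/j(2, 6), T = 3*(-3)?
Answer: 15714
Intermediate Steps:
T = -9
y = 3 (y = -(-18)/6 = -2*(-3/2) = 3)
194*(67 + ((0 + 2*3)*y - 4)) = 194*(67 + ((0 + 2*3)*3 - 4)) = 194*(67 + ((0 + 6)*3 - 4)) = 194*(67 + (6*3 - 4)) = 194*(67 + (18 - 4)) = 194*(67 + 14) = 194*81 = 15714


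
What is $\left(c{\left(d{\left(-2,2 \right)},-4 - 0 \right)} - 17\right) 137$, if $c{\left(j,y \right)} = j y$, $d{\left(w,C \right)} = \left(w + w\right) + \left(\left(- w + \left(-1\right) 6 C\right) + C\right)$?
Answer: $4247$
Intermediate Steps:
$d{\left(w,C \right)} = w - 5 C$ ($d{\left(w,C \right)} = 2 w - \left(w + 5 C\right) = w - 5 C$)
$\left(c{\left(d{\left(-2,2 \right)},-4 - 0 \right)} - 17\right) 137 = \left(\left(-2 - 10\right) \left(-4 - 0\right) - 17\right) 137 = \left(\left(-2 - 10\right) \left(-4 + 0\right) - 17\right) 137 = \left(\left(-12\right) \left(-4\right) - 17\right) 137 = \left(48 - 17\right) 137 = 31 \cdot 137 = 4247$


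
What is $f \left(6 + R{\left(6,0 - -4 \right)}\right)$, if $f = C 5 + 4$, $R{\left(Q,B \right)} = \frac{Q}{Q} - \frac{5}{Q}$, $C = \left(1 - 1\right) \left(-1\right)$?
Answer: $\frac{74}{3} \approx 24.667$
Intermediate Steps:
$C = 0$ ($C = 0 \left(-1\right) = 0$)
$R{\left(Q,B \right)} = 1 - \frac{5}{Q}$
$f = 4$ ($f = 0 \cdot 5 + 4 = 0 + 4 = 4$)
$f \left(6 + R{\left(6,0 - -4 \right)}\right) = 4 \left(6 + \frac{-5 + 6}{6}\right) = 4 \left(6 + \frac{1}{6} \cdot 1\right) = 4 \left(6 + \frac{1}{6}\right) = 4 \cdot \frac{37}{6} = \frac{74}{3}$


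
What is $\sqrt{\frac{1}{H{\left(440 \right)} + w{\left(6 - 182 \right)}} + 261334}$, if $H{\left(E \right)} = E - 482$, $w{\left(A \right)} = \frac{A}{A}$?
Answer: $\frac{\sqrt{439302413}}{41} \approx 511.21$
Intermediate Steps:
$w{\left(A \right)} = 1$
$H{\left(E \right)} = -482 + E$
$\sqrt{\frac{1}{H{\left(440 \right)} + w{\left(6 - 182 \right)}} + 261334} = \sqrt{\frac{1}{\left(-482 + 440\right) + 1} + 261334} = \sqrt{\frac{1}{-42 + 1} + 261334} = \sqrt{\frac{1}{-41} + 261334} = \sqrt{- \frac{1}{41} + 261334} = \sqrt{\frac{10714693}{41}} = \frac{\sqrt{439302413}}{41}$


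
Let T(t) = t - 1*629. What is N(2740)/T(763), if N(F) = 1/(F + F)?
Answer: 1/734320 ≈ 1.3618e-6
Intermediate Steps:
N(F) = 1/(2*F)
T(t) = -629 + t (T(t) = t - 629 = -629 + t)
N(2740)/T(763) = ((1/2)/2740)/(-629 + 763) = ((1/2)*(1/2740))/134 = (1/5480)*(1/134) = 1/734320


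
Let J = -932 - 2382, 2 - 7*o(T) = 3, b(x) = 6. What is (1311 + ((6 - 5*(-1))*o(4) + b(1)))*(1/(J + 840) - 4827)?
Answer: -54980963396/8659 ≈ -6.3496e+6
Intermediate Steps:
o(T) = -1/7 (o(T) = 2/7 - 1/7*3 = 2/7 - 3/7 = -1/7)
J = -3314
(1311 + ((6 - 5*(-1))*o(4) + b(1)))*(1/(J + 840) - 4827) = (1311 + ((6 - 5*(-1))*(-1/7) + 6))*(1/(-3314 + 840) - 4827) = (1311 + ((6 + 5)*(-1/7) + 6))*(1/(-2474) - 4827) = (1311 + (11*(-1/7) + 6))*(-1/2474 - 4827) = (1311 + (-11/7 + 6))*(-11941999/2474) = (1311 + 31/7)*(-11941999/2474) = (9208/7)*(-11941999/2474) = -54980963396/8659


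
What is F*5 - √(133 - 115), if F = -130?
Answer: -650 - 3*√2 ≈ -654.24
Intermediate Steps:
F*5 - √(133 - 115) = -130*5 - √(133 - 115) = -650 - √18 = -650 - 3*√2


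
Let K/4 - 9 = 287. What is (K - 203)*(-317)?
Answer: -310977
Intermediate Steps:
K = 1184 (K = 36 + 4*287 = 36 + 1148 = 1184)
(K - 203)*(-317) = (1184 - 203)*(-317) = 981*(-317) = -310977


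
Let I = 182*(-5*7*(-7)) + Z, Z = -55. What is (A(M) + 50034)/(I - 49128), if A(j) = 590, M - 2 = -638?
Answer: -50624/4593 ≈ -11.022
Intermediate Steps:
M = -636 (M = 2 - 638 = -636)
I = 44535 (I = 182*(-5*7*(-7)) - 55 = 182*(-35*(-7)) - 55 = 182*245 - 55 = 44590 - 55 = 44535)
(A(M) + 50034)/(I - 49128) = (590 + 50034)/(44535 - 49128) = 50624/(-4593) = 50624*(-1/4593) = -50624/4593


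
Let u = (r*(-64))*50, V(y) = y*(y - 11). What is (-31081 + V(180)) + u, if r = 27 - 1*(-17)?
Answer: -141461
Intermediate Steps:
V(y) = y*(-11 + y)
r = 44 (r = 27 + 17 = 44)
u = -140800 (u = (44*(-64))*50 = -2816*50 = -140800)
(-31081 + V(180)) + u = (-31081 + 180*(-11 + 180)) - 140800 = (-31081 + 180*169) - 140800 = (-31081 + 30420) - 140800 = -661 - 140800 = -141461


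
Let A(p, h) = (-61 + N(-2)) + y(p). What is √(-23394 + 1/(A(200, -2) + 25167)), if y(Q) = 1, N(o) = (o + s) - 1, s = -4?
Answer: I*√147384539149/2510 ≈ 152.95*I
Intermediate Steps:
N(o) = -5 + o (N(o) = (o - 4) - 1 = (-4 + o) - 1 = -5 + o)
A(p, h) = -67 (A(p, h) = (-61 + (-5 - 2)) + 1 = (-61 - 7) + 1 = -68 + 1 = -67)
√(-23394 + 1/(A(200, -2) + 25167)) = √(-23394 + 1/(-67 + 25167)) = √(-23394 + 1/25100) = √(-587189399/25100) = I*√147384539149/2510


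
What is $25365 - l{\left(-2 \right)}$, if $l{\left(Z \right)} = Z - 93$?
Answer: $25460$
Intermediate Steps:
$l{\left(Z \right)} = -93 + Z$
$25365 - l{\left(-2 \right)} = 25365 - \left(-93 - 2\right) = 25365 - -95 = 25365 + 95 = 25460$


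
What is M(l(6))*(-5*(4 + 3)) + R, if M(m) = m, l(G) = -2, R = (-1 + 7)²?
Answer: 106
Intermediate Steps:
R = 36 (R = 6² = 36)
M(l(6))*(-5*(4 + 3)) + R = -(-10)*(4 + 3) + 36 = -(-10)*7 + 36 = -2*(-35) + 36 = 70 + 36 = 106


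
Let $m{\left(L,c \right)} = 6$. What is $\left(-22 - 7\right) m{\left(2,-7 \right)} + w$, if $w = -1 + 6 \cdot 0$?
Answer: $-175$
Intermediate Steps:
$w = -1$ ($w = -1 + 0 = -1$)
$\left(-22 - 7\right) m{\left(2,-7 \right)} + w = \left(-22 - 7\right) 6 - 1 = \left(-29\right) 6 - 1 = -174 - 1 = -175$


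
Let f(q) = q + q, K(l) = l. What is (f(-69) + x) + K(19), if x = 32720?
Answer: 32601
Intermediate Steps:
f(q) = 2*q
(f(-69) + x) + K(19) = (2*(-69) + 32720) + 19 = (-138 + 32720) + 19 = 32582 + 19 = 32601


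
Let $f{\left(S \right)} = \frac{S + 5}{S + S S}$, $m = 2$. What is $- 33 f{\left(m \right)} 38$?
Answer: $-1463$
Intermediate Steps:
$f{\left(S \right)} = \frac{5 + S}{S + S^{2}}$
$- 33 f{\left(m \right)} 38 = - 33 \frac{5 + 2}{2 \left(1 + 2\right)} 38 = - 33 \cdot \frac{1}{2} \cdot \frac{1}{3} \cdot 7 \cdot 38 = \left(-33\right) \frac{7}{6} \cdot 38 = \left(- \frac{77}{2}\right) 38 = -1463$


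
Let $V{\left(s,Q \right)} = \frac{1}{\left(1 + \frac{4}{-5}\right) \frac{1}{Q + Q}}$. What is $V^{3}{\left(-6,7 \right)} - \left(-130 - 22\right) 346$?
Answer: $395592$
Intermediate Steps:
$V{\left(s,Q \right)} = 10 Q$ ($V{\left(s,Q \right)} = \frac{1}{\left(1 + 4 \left(- \frac{1}{5}\right)\right) \frac{1}{2 Q}} = \frac{1}{\left(1 - \frac{4}{5}\right) \frac{1}{2 Q}} = \frac{1}{\frac{1}{5} \frac{1}{2 Q}} = \frac{1}{\frac{1}{10} \frac{1}{Q}} = 10 Q$)
$V^{3}{\left(-6,7 \right)} - \left(-130 - 22\right) 346 = \left(10 \cdot 7\right)^{3} - \left(-130 - 22\right) 346 = 70^{3} - \left(-152\right) 346 = 343000 - -52592 = 343000 + 52592 = 395592$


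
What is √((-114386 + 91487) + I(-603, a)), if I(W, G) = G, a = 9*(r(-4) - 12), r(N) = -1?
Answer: 2*I*√5754 ≈ 151.71*I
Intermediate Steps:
a = -117 (a = 9*(-1 - 12) = 9*(-13) = -117)
√((-114386 + 91487) + I(-603, a)) = √((-114386 + 91487) - 117) = √(-22899 - 117) = √(-23016) = 2*I*√5754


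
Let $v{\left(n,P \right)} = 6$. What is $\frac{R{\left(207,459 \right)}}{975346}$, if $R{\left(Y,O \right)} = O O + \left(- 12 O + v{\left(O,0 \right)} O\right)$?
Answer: $\frac{207927}{975346} \approx 0.21318$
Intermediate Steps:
$R{\left(Y,O \right)} = O^{2} - 6 O$ ($R{\left(Y,O \right)} = O O + \left(- 12 O + 6 O\right) = O^{2} - 6 O$)
$\frac{R{\left(207,459 \right)}}{975346} = \frac{459 \left(-6 + 459\right)}{975346} = 459 \cdot 453 \cdot \frac{1}{975346} = 207927 \cdot \frac{1}{975346} = \frac{207927}{975346}$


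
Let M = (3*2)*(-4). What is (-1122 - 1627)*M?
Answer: 65976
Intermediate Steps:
M = -24 (M = 6*(-4) = -24)
(-1122 - 1627)*M = (-1122 - 1627)*(-24) = -2749*(-24) = 65976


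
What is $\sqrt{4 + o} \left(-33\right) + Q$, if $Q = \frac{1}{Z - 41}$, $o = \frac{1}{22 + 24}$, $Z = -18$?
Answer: $- \frac{1}{59} - \frac{33 \sqrt{8510}}{46} \approx -66.196$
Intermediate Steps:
$o = \frac{1}{46} \approx 0.021739$
$Q = - \frac{1}{59}$ ($Q = \frac{1}{-18 - 41} = \frac{1}{-59} = - \frac{1}{59} \approx -0.016949$)
$\sqrt{4 + o} \left(-33\right) + Q = \sqrt{4 + \frac{1}{46}} \left(-33\right) - \frac{1}{59} = \sqrt{\frac{185}{46}} \left(-33\right) - \frac{1}{59} = \frac{\sqrt{8510}}{46} \left(-33\right) - \frac{1}{59} = - \frac{33 \sqrt{8510}}{46} - \frac{1}{59} = - \frac{1}{59} - \frac{33 \sqrt{8510}}{46}$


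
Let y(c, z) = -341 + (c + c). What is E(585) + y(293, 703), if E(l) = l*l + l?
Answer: 343055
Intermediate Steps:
y(c, z) = -341 + 2*c
E(l) = l + l**2 (E(l) = l**2 + l = l + l**2)
E(585) + y(293, 703) = 585*(1 + 585) + (-341 + 2*293) = 585*586 + (-341 + 586) = 342810 + 245 = 343055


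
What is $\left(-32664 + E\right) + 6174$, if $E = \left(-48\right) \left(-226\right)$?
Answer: $-15642$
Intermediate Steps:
$E = 10848$
$\left(-32664 + E\right) + 6174 = \left(-32664 + 10848\right) + 6174 = -21816 + 6174 = -15642$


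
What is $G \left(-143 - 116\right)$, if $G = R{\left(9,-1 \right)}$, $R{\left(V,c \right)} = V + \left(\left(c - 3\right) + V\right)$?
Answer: $-3626$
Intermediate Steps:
$R{\left(V,c \right)} = -3 + c + 2 V$ ($R{\left(V,c \right)} = V + \left(\left(-3 + c\right) + V\right) = V + \left(-3 + V + c\right) = -3 + c + 2 V$)
$G = 14$ ($G = -3 - 1 + 2 \cdot 9 = -3 - 1 + 18 = 14$)
$G \left(-143 - 116\right) = 14 \left(-143 - 116\right) = 14 \left(-259\right) = -3626$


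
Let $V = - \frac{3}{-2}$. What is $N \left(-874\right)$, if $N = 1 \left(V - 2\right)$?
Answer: $437$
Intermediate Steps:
$V = \frac{3}{2}$ ($V = \left(-3\right) \left(- \frac{1}{2}\right) = \frac{3}{2} \approx 1.5$)
$N = - \frac{1}{2}$ ($N = 1 \left(\frac{3}{2} - 2\right) = 1 \left(- \frac{1}{2}\right) = - \frac{1}{2} \approx -0.5$)
$N \left(-874\right) = \left(- \frac{1}{2}\right) \left(-874\right) = 437$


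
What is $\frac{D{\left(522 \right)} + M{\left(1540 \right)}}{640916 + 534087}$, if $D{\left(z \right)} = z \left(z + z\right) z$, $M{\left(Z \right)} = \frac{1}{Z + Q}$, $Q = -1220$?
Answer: $\frac{91031454721}{376000960} \approx 242.1$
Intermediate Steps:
$M{\left(Z \right)} = \frac{1}{-1220 + Z}$ ($M{\left(Z \right)} = \frac{1}{Z - 1220} = \frac{1}{-1220 + Z}$)
$D{\left(z \right)} = 2 z^{3}$ ($D{\left(z \right)} = z 2 z z = 2 z^{2} z = 2 z^{3}$)
$\frac{D{\left(522 \right)} + M{\left(1540 \right)}}{640916 + 534087} = \frac{2 \cdot 522^{3} + \frac{1}{-1220 + 1540}}{640916 + 534087} = \frac{2 \cdot 142236648 + \frac{1}{320}}{1175003} = \left(284473296 + \frac{1}{320}\right) \frac{1}{1175003} = \frac{91031454721}{320} \cdot \frac{1}{1175003} = \frac{91031454721}{376000960}$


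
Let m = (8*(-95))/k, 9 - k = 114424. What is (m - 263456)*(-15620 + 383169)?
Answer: -45221004883496/467 ≈ -9.6833e+10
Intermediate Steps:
k = -114415 (k = 9 - 1*114424 = 9 - 114424 = -114415)
m = 152/22883 (m = (8*(-95))/(-114415) = -760*(-1/114415) = 152/22883 ≈ 0.0066425)
(m - 263456)*(-15620 + 383169) = (152/22883 - 263456)*(-15620 + 383169) = -6028663496/22883*367549 = -45221004883496/467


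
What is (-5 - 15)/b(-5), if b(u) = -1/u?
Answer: -100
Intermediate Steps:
(-5 - 15)/b(-5) = (-5 - 15)/((-1/(-5))) = -20/((-1*(-⅕))) = -20/⅕ = -20*5 = -100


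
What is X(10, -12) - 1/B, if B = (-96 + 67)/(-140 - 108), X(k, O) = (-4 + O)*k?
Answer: -4888/29 ≈ -168.55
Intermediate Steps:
X(k, O) = k*(-4 + O)
B = 29/248 (B = -29/(-248) = -29*(-1/248) = 29/248 ≈ 0.11694)
X(10, -12) - 1/B = 10*(-4 - 12) - 1/29/248 = 10*(-16) - 1*248/29 = -160 - 248/29 = -4888/29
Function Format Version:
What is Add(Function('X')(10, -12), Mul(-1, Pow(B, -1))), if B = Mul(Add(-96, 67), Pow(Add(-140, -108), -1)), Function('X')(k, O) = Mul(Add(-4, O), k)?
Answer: Rational(-4888, 29) ≈ -168.55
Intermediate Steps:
Function('X')(k, O) = Mul(k, Add(-4, O))
B = Rational(29, 248) (B = Mul(-29, Pow(-248, -1)) = Mul(-29, Rational(-1, 248)) = Rational(29, 248) ≈ 0.11694)
Add(Function('X')(10, -12), Mul(-1, Pow(B, -1))) = Add(Mul(10, Add(-4, -12)), Mul(-1, Pow(Rational(29, 248), -1))) = Add(Mul(10, -16), Mul(-1, Rational(248, 29))) = Add(-160, Rational(-248, 29)) = Rational(-4888, 29)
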